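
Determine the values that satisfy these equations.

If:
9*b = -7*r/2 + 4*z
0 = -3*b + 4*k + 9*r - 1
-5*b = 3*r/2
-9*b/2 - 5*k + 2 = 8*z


Then:
b = 9/485
k = 391/970
r = -6/97
z = -6/485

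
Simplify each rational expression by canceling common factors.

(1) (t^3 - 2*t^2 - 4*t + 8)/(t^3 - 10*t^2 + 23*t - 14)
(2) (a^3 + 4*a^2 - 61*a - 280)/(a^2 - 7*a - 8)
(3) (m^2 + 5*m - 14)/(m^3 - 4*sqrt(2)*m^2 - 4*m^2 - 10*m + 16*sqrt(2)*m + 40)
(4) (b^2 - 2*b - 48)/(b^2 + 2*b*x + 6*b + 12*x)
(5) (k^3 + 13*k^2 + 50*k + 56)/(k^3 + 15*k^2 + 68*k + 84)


(1) = (t^2 - 4)/(t^2 - 8*t + 7)
(2) = (a^2 + 12*a + 35)/(a + 1)
(3) = (m^2 + 5*m - 14)/(m^3 + m^2*(-4*sqrt(2) - 4) + m*(-10 + 16*sqrt(2)) + 40)
(4) = (b - 8)/(b + 2*x)
(5) = (k + 4)/(k + 6)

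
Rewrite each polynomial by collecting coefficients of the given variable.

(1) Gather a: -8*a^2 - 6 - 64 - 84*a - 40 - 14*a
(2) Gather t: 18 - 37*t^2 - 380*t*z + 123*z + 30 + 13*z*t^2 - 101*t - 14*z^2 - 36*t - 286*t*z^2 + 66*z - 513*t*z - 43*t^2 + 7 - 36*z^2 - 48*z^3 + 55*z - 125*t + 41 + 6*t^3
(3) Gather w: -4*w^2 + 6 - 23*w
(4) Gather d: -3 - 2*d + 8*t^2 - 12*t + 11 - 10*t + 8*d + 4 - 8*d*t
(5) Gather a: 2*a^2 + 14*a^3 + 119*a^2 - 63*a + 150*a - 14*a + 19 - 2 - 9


(1) = -8*a^2 - 98*a - 110
(2) = 6*t^3 + t^2*(13*z - 80) + t*(-286*z^2 - 893*z - 262) - 48*z^3 - 50*z^2 + 244*z + 96
(3) = -4*w^2 - 23*w + 6
(4) = d*(6 - 8*t) + 8*t^2 - 22*t + 12
(5) = 14*a^3 + 121*a^2 + 73*a + 8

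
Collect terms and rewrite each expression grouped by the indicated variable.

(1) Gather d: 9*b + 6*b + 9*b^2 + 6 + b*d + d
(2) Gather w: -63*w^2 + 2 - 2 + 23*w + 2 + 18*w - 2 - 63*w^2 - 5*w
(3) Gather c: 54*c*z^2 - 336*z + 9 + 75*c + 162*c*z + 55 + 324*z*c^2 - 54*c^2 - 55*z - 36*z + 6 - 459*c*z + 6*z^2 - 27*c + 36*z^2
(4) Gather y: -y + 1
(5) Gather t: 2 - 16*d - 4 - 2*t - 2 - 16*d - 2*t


(1) = 9*b^2 + 15*b + d*(b + 1) + 6
(2) = -126*w^2 + 36*w
(3) = c^2*(324*z - 54) + c*(54*z^2 - 297*z + 48) + 42*z^2 - 427*z + 70
(4) = 1 - y
(5) = -32*d - 4*t - 4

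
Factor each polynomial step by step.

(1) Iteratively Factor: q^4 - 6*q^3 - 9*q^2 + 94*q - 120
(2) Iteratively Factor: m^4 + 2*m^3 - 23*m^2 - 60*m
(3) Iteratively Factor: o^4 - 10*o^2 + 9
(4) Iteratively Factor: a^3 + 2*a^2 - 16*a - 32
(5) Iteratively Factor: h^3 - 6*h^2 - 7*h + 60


(1) = (q - 3)*(q^3 - 3*q^2 - 18*q + 40) = (q - 3)*(q - 2)*(q^2 - q - 20) = (q - 5)*(q - 3)*(q - 2)*(q + 4)
(2) = (m - 5)*(m^3 + 7*m^2 + 12*m) = (m - 5)*(m + 3)*(m^2 + 4*m) = m*(m - 5)*(m + 3)*(m + 4)
(3) = (o - 3)*(o^3 + 3*o^2 - o - 3) = (o - 3)*(o - 1)*(o^2 + 4*o + 3) = (o - 3)*(o - 1)*(o + 1)*(o + 3)
(4) = (a - 4)*(a^2 + 6*a + 8) = (a - 4)*(a + 2)*(a + 4)
(5) = (h - 5)*(h^2 - h - 12) = (h - 5)*(h + 3)*(h - 4)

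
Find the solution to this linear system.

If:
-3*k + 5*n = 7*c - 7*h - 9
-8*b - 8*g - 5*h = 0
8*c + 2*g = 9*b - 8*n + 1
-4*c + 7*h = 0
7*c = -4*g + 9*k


Then:
b = 31*n/18 + 25/18
c = 1379*n/918 + 2051/918
g = -4147*n/1836 - 4015/1836
h = 394*n/459 + 586/459
k = 151*n/918 + 703/918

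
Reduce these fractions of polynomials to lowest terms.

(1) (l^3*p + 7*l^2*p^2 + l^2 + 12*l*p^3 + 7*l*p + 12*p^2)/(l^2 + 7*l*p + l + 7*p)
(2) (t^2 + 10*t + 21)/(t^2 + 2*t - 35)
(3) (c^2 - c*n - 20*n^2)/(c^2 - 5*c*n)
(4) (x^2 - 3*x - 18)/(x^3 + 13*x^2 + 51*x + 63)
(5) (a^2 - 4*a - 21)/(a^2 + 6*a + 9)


(1) = (l^3*p + 7*l^2*p^2 + l^2 + 12*l*p^3 + 7*l*p + 12*p^2)/(l^2 + 7*l*p + l + 7*p)
(2) = (t + 3)/(t - 5)
(3) = (c + 4*n)/c
(4) = (x - 6)/(x^2 + 10*x + 21)
(5) = (a - 7)/(a + 3)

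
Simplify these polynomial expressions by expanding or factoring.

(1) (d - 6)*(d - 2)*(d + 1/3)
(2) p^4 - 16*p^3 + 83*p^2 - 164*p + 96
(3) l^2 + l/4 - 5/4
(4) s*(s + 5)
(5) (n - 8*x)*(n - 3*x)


(1) = d^3 - 23*d^2/3 + 28*d/3 + 4
(2) = (p - 8)*(p - 4)*(p - 3)*(p - 1)
(3) = (l - 1)*(l + 5/4)
(4) = s^2 + 5*s
(5) = n^2 - 11*n*x + 24*x^2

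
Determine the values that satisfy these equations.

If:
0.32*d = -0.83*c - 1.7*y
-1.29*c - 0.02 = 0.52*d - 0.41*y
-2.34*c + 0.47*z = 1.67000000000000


Then:
c = 0.200854700854701*z - 0.713675213675214
d = 1.74739304452661 - 0.501206869262425*z
y = 0.0195203841775946 - 0.00371953149730928*z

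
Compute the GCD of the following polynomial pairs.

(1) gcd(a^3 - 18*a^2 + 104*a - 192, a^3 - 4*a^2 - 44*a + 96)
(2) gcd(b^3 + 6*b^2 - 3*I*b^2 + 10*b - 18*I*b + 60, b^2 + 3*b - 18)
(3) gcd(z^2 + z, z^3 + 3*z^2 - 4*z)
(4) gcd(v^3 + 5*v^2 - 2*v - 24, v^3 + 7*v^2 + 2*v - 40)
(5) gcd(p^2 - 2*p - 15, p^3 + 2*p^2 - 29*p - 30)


(1) = a - 8
(2) = gcd((b + 6)*(b - 5*I)*(b + 2*I), (b - 3)*(b + 6)) = b + 6
(3) = gcd(z*(z + 1), z*(z - 1)*(z + 4)) = z
(4) = gcd((v - 2)*(v + 3)*(v + 4), (v - 2)*(v + 4)*(v + 5)) = v^2 + 2*v - 8
(5) = gcd((p - 5)*(p + 3), (p - 5)*(p + 1)*(p + 6)) = p - 5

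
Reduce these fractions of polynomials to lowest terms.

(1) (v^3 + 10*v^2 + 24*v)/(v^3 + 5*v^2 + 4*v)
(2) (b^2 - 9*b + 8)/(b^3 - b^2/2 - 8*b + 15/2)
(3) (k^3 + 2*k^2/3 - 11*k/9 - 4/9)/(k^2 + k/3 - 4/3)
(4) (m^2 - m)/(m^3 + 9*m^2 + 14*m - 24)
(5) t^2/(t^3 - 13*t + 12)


(1) = (v + 6)/(v + 1)
(2) = (2*b - 16)/(2*b^2 + b - 15)
(3) = k + 1/3
(4) = m/(m^2 + 10*m + 24)
(5) = t^2/(t^3 - 13*t + 12)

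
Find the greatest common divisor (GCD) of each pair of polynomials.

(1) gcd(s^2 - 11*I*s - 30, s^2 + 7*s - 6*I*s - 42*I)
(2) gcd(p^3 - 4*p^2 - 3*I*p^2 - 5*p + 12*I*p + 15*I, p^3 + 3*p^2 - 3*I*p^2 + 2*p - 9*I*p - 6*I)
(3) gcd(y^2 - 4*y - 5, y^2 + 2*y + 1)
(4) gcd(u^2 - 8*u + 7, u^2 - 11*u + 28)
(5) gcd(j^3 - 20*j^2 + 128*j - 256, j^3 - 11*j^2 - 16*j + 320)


(1) = gcd((s - 6*I)*(s - 5*I), (s + 7)*(s - 6*I)) = s - 6*I
(2) = gcd((p - 5)*(p + 1)*(p - 3*I), (p + 1)*(p + 2)*(p - 3*I)) = p^2 + p*(1 - 3*I) - 3*I
(3) = gcd((y - 5)*(y + 1), (y + 1)^2) = y + 1
(4) = u - 7
(5) = j^2 - 16*j + 64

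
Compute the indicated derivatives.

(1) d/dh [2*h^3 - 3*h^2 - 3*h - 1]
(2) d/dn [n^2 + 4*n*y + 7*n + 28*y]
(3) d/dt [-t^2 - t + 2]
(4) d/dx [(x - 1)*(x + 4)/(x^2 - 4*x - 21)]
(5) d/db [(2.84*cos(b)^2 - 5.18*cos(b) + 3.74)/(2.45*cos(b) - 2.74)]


(1) = 6*h^2 - 6*h - 3
(2) = 2*n + 4*y + 7
(3) = -2*t - 1
(4) = (-7*x^2 - 34*x - 79)/(x^4 - 8*x^3 - 26*x^2 + 168*x + 441)
(5) = (-6.958*cos(b)^2 + 15.5632*cos(b) - 5.0302)*sin(b)/(6.0025*cos(b)^2 - 13.426*cos(b) + 7.5076)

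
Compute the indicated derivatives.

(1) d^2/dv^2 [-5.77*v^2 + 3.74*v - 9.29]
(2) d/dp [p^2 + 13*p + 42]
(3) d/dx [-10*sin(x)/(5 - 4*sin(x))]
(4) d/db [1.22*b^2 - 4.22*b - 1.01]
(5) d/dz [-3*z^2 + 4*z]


(1) = -11.5400000000000
(2) = 2*p + 13
(3) = -50*cos(x)/(4*sin(x) - 5)^2
(4) = 2.44*b - 4.22
(5) = 4 - 6*z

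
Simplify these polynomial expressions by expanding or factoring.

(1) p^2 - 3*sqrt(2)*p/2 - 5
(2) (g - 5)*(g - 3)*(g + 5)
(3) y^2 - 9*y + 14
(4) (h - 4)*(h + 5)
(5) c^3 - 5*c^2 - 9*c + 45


(1) = (p - 5*sqrt(2)/2)*(p + sqrt(2))
(2) = g^3 - 3*g^2 - 25*g + 75
(3) = (y - 7)*(y - 2)
(4) = h^2 + h - 20
(5) = (c - 5)*(c - 3)*(c + 3)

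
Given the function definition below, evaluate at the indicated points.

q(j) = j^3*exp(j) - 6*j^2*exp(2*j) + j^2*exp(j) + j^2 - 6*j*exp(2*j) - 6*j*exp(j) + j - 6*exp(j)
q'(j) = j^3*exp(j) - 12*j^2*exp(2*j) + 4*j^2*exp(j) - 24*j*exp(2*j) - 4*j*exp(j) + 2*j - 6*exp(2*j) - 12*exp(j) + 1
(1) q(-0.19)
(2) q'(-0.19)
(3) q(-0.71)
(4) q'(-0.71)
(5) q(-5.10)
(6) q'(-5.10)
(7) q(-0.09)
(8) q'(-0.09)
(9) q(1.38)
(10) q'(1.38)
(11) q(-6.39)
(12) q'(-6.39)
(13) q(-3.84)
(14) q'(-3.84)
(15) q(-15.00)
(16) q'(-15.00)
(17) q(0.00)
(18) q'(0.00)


(1) = -3.52
(2) = -9.84
(3) = -0.69
(4) = -2.90
(5) = 20.41
(6) = -9.33
(7) = -4.65
(8) = -13.08
(9) = -346.82
(10) = -1004.32
(11) = 34.13
(12) = -11.92
(13) = 10.34
(14) = -6.60
(15) = 210.00
(16) = -29.00
(17) = -6.00
(18) = -17.00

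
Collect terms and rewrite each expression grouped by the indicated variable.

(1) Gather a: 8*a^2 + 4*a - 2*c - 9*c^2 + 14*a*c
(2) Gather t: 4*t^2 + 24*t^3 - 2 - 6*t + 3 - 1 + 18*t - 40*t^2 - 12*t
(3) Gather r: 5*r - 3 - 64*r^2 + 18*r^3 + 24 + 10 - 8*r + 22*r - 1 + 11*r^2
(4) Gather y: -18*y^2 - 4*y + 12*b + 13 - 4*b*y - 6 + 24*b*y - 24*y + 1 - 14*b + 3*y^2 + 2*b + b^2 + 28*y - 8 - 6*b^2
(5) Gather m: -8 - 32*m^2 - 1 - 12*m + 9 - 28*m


(1) = 8*a^2 + a*(14*c + 4) - 9*c^2 - 2*c
(2) = 24*t^3 - 36*t^2
(3) = 18*r^3 - 53*r^2 + 19*r + 30
(4) = -5*b^2 + 20*b*y - 15*y^2
(5) = -32*m^2 - 40*m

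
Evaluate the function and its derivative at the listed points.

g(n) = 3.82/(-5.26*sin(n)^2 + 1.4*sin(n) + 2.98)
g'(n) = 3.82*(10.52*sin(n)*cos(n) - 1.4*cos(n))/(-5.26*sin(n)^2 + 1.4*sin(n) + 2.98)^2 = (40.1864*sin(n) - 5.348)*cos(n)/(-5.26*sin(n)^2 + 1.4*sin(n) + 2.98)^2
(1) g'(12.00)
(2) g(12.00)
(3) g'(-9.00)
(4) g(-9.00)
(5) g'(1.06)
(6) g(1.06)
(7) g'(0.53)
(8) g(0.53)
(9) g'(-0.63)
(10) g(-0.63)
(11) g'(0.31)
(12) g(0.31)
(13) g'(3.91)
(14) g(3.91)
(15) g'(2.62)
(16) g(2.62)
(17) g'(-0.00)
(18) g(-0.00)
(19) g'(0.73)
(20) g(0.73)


(1) = -44.50
(2) = 5.35
(3) = 8.76
(4) = 2.53
(5) = 368.92
(6) = 19.25
(7) = 2.35
(8) = 1.63
(9) = -216.01
(10) = 11.59
(11) = 0.77
(12) = 1.31
(13) = 84.02
(14) = -7.16
(15) = -2.26
(16) = 1.61
(17) = -0.60
(18) = 1.28
(19) = 6.45
(20) = 2.43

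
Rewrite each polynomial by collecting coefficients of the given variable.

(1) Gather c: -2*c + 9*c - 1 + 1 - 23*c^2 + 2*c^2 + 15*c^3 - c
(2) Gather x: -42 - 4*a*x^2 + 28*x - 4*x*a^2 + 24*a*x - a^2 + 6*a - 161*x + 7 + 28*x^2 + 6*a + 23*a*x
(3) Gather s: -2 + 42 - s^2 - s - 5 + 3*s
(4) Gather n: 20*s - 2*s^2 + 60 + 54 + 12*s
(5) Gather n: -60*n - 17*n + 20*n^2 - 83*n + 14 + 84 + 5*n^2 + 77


(1) = 15*c^3 - 21*c^2 + 6*c
(2) = -a^2 + 12*a + x^2*(28 - 4*a) + x*(-4*a^2 + 47*a - 133) - 35
(3) = -s^2 + 2*s + 35
(4) = -2*s^2 + 32*s + 114
(5) = 25*n^2 - 160*n + 175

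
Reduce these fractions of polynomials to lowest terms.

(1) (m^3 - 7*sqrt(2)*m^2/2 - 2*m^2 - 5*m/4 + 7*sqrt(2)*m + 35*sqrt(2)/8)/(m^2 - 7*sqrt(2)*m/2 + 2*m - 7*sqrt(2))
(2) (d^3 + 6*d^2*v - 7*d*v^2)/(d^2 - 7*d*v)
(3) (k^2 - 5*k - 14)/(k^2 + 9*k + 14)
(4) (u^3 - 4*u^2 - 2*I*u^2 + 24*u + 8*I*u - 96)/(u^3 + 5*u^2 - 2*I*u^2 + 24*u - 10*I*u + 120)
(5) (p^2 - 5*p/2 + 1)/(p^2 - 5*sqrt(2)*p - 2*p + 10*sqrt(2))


(1) = (16*m^2 - 32*m - 20)/(16*m + 32)
(2) = (-d^2 - 6*d*v + 7*v^2)/(-d + 7*v)
(3) = (k - 7)/(k + 7)
(4) = (u - 4)/(u + 5)
(5) = (2*p - 1)/(2*p - 10*sqrt(2))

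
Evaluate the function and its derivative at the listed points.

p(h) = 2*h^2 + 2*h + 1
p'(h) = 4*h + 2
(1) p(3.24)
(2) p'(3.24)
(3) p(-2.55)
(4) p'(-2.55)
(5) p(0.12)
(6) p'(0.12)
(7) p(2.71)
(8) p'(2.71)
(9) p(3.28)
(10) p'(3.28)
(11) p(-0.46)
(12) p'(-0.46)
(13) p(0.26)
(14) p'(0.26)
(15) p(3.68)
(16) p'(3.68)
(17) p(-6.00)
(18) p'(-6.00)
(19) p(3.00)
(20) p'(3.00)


(1) = 28.48
(2) = 14.96
(3) = 8.90
(4) = -8.20
(5) = 1.27
(6) = 2.48
(7) = 21.11
(8) = 12.84
(9) = 29.08
(10) = 15.12
(11) = 0.50
(12) = 0.16
(13) = 1.66
(14) = 3.04
(15) = 35.44
(16) = 16.72
(17) = 61.00
(18) = -22.00
(19) = 25.00
(20) = 14.00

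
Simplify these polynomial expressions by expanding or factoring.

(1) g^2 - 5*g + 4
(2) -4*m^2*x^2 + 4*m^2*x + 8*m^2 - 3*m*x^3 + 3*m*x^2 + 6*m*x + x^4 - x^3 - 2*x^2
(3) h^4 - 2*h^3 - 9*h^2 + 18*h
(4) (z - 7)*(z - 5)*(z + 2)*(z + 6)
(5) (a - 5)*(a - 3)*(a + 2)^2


(1) = (g - 4)*(g - 1)
(2) = (-4*m + x)*(m + x)*(x - 2)*(x + 1)
(3) = h*(h - 3)*(h - 2)*(h + 3)
(4) = z^4 - 4*z^3 - 49*z^2 + 136*z + 420
(5) = a^4 - 4*a^3 - 13*a^2 + 28*a + 60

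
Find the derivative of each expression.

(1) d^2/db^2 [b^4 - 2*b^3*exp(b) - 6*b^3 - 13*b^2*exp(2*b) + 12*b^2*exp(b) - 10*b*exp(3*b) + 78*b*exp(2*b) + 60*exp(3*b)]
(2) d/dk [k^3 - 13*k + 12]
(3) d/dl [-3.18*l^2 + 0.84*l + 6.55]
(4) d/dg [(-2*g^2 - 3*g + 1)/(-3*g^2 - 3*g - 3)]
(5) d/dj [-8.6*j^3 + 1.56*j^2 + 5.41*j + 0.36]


(1) = -2*b^3*exp(b) - 52*b^2*exp(2*b) + 12*b^2 - 90*b*exp(3*b) + 208*b*exp(2*b) + 36*b*exp(b) - 36*b + 480*exp(3*b) + 286*exp(2*b) + 24*exp(b)
(2) = 3*k^2 - 13
(3) = 0.84 - 6.36*l
(4) = (-g^2 + 6*g + 4)/(3*(g^4 + 2*g^3 + 3*g^2 + 2*g + 1))
(5) = -25.8*j^2 + 3.12*j + 5.41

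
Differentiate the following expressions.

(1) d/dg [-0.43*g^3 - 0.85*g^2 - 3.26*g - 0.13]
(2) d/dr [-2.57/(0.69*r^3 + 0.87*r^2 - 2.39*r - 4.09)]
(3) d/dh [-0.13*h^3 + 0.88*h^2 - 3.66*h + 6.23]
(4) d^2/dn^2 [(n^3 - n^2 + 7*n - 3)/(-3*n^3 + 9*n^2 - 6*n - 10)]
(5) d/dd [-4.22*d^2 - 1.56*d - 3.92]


(1) = -1.29*g^2 - 1.7*g - 3.26
(2) = (5.3199*r^2 + 4.4718*r - 6.1423)/(0.69*r^3 + 0.87*r^2 - 2.39*r - 4.09)^2
(3) = -0.39*h^2 + 1.76*h - 3.66
(4) = 2*(-18*n^6 - 135*n^5 + 855*n^4 - 1371*n^3 + 2241*n^2 - 2946*n + 898)/(27*n^9 - 243*n^8 + 891*n^7 - 1431*n^6 + 162*n^5 + 2538*n^4 - 2124*n^3 - 1620*n^2 + 1800*n + 1000)
(5) = -8.44*d - 1.56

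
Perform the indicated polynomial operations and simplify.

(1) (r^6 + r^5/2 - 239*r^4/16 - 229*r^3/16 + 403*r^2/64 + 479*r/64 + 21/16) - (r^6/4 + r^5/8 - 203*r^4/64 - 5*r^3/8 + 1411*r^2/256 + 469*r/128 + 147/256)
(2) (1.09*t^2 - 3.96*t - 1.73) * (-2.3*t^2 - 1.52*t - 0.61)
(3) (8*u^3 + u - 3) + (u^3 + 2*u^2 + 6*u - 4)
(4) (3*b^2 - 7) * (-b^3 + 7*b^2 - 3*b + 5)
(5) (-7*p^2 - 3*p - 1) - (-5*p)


(1) = 3*r^6/4 + 3*r^5/8 - 753*r^4/64 - 219*r^3/16 + 201*r^2/256 + 489*r/128 + 189/256
(2) = -2.507*t^4 + 7.4512*t^3 + 9.3333*t^2 + 5.0452*t + 1.0553
(3) = 9*u^3 + 2*u^2 + 7*u - 7
(4) = -3*b^5 + 21*b^4 - 2*b^3 - 34*b^2 + 21*b - 35
(5) = -7*p^2 + 2*p - 1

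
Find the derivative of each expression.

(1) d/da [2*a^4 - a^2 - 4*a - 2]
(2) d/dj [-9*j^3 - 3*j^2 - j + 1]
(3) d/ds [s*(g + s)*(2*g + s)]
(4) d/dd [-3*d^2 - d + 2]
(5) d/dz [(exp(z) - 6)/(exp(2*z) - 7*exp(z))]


(1) = 8*a^3 - 2*a - 4
(2) = -27*j^2 - 6*j - 1
(3) = 2*g^2 + 6*g*s + 3*s^2
(4) = -6*d - 1
(5) = (-exp(2*z) + 12*exp(z) - 42)*exp(-z)/(exp(2*z) - 14*exp(z) + 49)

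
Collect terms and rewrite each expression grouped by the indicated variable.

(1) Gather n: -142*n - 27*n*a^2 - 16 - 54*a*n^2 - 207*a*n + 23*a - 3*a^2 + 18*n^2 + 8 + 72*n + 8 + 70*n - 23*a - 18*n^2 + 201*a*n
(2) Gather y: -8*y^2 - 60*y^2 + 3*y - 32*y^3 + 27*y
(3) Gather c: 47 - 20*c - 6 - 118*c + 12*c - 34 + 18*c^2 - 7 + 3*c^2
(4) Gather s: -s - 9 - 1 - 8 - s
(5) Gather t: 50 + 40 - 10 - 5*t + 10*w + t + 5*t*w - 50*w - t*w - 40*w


(1) = -3*a^2 - 54*a*n^2 + n*(-27*a^2 - 6*a)
(2) = -32*y^3 - 68*y^2 + 30*y
(3) = 21*c^2 - 126*c
(4) = -2*s - 18
(5) = t*(4*w - 4) - 80*w + 80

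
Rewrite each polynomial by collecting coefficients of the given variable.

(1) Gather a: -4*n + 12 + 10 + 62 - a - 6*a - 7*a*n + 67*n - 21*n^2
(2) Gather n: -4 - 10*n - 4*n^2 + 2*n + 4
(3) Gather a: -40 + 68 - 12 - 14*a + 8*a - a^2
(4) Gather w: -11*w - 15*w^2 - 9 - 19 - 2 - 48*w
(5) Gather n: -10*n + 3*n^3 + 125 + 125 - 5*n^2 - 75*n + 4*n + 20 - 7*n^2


(1) = a*(-7*n - 7) - 21*n^2 + 63*n + 84
(2) = -4*n^2 - 8*n
(3) = -a^2 - 6*a + 16
(4) = -15*w^2 - 59*w - 30
(5) = 3*n^3 - 12*n^2 - 81*n + 270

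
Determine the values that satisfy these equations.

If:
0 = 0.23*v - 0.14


Then:
v = 0.61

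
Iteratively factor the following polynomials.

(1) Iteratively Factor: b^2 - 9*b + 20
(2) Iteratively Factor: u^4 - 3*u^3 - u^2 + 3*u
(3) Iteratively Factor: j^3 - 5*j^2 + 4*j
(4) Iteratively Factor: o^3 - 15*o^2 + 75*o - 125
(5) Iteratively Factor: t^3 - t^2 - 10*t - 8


(1) = (b - 4)*(b - 5)
(2) = (u + 1)*(u^3 - 4*u^2 + 3*u) = (u - 3)*(u + 1)*(u^2 - u) = (u - 3)*(u - 1)*(u + 1)*(u)
(3) = (j - 4)*(j^2 - j) = j*(j - 4)*(j - 1)
(4) = (o - 5)*(o^2 - 10*o + 25) = (o - 5)^2*(o - 5)
(5) = (t + 2)*(t^2 - 3*t - 4) = (t - 4)*(t + 2)*(t + 1)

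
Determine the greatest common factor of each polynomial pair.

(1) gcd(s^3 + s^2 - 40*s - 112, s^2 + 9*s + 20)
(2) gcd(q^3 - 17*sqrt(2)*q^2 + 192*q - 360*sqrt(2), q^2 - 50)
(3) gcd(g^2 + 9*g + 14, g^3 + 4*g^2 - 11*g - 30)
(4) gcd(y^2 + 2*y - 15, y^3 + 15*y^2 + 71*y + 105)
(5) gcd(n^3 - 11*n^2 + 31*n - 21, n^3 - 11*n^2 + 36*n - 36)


(1) = s + 4
(2) = q - 5*sqrt(2)
(3) = g + 2
(4) = gcd((y - 3)*(y + 5), (y + 3)*(y + 5)*(y + 7)) = y + 5
(5) = gcd((n - 7)*(n - 3)*(n - 1), (n - 6)*(n - 3)*(n - 2)) = n - 3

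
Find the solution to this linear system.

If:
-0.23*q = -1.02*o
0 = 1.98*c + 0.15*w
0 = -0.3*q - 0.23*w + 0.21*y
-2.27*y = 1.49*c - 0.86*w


Then:
c = -0.176763743965114*y
o = -0.245524794561961*y
q = -1.08884908892696*y
w = 2.33328142033951*y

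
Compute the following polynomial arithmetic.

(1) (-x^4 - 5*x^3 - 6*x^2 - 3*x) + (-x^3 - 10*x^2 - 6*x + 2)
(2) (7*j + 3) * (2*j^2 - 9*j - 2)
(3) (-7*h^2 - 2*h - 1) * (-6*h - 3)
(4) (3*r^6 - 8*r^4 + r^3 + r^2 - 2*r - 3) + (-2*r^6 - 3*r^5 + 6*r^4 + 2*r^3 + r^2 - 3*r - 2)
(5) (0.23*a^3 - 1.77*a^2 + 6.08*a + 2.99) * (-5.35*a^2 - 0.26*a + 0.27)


(1) = -x^4 - 6*x^3 - 16*x^2 - 9*x + 2
(2) = 14*j^3 - 57*j^2 - 41*j - 6
(3) = 42*h^3 + 33*h^2 + 12*h + 3
(4) = r^6 - 3*r^5 - 2*r^4 + 3*r^3 + 2*r^2 - 5*r - 5
(5) = -1.2305*a^5 + 9.4097*a^4 - 32.0057*a^3 - 18.0552*a^2 + 0.8642*a + 0.8073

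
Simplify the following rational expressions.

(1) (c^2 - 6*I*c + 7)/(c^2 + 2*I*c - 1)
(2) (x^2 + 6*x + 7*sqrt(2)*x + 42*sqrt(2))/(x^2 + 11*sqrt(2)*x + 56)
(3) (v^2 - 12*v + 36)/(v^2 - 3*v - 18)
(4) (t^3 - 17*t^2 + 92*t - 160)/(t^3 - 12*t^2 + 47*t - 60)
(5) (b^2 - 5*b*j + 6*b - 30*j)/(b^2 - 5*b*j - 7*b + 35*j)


(1) = (c - 7*I)/(c + I)
(2) = (x + 6)/(x + 4*sqrt(2))
(3) = (v - 6)/(v + 3)
(4) = (t - 8)/(t - 3)
(5) = (b + 6)/(b - 7)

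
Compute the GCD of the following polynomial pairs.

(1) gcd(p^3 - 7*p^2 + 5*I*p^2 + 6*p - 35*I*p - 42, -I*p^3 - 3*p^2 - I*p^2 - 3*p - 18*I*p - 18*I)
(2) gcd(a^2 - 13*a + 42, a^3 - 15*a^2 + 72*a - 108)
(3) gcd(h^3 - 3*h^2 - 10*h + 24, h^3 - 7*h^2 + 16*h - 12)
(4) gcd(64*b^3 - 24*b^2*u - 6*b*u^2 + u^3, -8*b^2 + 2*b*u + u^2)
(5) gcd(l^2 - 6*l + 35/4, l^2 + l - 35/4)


(1) = 1
(2) = gcd((a - 7)*(a - 6), (a - 6)^2*(a - 3)) = a - 6
(3) = h - 2
(4) = -8*b^2 + 2*b*u + u^2
(5) = gcd((l - 7/2)*(l - 5/2), (l - 5/2)*(l + 7/2)) = l - 5/2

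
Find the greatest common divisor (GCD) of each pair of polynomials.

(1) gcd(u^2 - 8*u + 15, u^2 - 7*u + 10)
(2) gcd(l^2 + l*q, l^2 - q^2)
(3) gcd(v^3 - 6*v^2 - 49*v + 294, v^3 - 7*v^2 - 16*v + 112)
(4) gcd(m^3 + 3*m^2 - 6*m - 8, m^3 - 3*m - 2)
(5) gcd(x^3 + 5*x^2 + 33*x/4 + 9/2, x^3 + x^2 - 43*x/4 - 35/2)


(1) = u - 5
(2) = l + q
(3) = gcd((v - 7)*(v - 6)*(v + 7), (v - 7)*(v - 4)*(v + 4)) = v - 7
(4) = m^2 - m - 2
(5) = x + 2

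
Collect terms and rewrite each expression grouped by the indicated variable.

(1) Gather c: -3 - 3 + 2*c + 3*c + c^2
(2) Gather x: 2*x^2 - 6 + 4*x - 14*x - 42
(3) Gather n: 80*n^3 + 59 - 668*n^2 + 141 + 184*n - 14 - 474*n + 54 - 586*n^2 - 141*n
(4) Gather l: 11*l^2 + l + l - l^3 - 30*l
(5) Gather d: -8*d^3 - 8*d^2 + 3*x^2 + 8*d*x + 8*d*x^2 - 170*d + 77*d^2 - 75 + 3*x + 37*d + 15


(1) = c^2 + 5*c - 6
(2) = 2*x^2 - 10*x - 48
(3) = 80*n^3 - 1254*n^2 - 431*n + 240
(4) = -l^3 + 11*l^2 - 28*l
(5) = -8*d^3 + 69*d^2 + d*(8*x^2 + 8*x - 133) + 3*x^2 + 3*x - 60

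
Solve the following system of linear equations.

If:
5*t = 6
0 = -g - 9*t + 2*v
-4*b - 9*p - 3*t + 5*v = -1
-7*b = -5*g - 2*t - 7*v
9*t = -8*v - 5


Then:
b = -3407/280
g = -59/4
p = 2027/504
t = 6/5
v = -79/40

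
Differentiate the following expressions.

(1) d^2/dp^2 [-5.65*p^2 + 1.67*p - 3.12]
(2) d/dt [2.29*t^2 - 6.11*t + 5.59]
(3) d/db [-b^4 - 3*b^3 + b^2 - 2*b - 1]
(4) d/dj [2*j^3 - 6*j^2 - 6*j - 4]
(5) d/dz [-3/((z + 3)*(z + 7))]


(1) = -11.3000000000000
(2) = 4.58*t - 6.11
(3) = -4*b^3 - 9*b^2 + 2*b - 2
(4) = 6*j^2 - 12*j - 6
(5) = 6*(z + 5)/((z + 3)^2*(z + 7)^2)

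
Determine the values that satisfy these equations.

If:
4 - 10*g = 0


Then:
g = 2/5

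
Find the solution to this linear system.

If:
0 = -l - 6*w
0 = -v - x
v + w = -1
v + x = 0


Then:
l = 6 - 6*x
v = -x
w = x - 1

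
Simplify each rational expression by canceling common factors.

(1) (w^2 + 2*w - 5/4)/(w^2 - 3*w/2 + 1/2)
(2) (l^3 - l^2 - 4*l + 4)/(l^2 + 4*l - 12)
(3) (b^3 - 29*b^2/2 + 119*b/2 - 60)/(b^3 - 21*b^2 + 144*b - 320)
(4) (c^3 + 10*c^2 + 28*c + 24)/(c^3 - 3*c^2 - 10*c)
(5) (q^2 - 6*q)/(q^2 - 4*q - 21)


(1) = (2*w + 5)/(2*w - 2)
(2) = (l^2 + l - 2)/(l + 6)
(3) = (2*b - 3)/(2*b - 16)
(4) = (c^2 + 8*c + 12)/(c^2 - 5*c)
(5) = (q^2 - 6*q)/(q^2 - 4*q - 21)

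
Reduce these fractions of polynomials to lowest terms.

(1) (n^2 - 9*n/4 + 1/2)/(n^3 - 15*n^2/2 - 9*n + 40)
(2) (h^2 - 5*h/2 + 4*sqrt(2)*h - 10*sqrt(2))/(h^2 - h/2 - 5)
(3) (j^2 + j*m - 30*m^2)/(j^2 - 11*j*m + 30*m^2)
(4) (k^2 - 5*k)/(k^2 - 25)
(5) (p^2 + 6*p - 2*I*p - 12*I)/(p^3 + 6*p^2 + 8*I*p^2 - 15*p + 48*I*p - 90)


(1) = (4*n - 1)/(4*n^2 - 22*n - 80)
(2) = (4*h + 16*sqrt(2))/(4*h + 8)
(3) = (j + 6*m)/(j - 6*m)
(4) = k/(k + 5)
(5) = (p - 2*I)/(p^2 + 8*I*p - 15)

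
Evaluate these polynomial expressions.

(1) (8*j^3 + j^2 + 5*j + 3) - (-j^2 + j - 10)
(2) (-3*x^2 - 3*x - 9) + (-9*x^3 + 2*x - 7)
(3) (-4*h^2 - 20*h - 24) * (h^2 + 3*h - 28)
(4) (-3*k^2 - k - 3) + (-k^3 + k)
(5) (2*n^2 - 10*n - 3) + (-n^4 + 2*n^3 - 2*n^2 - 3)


(1) = 8*j^3 + 2*j^2 + 4*j + 13
(2) = -9*x^3 - 3*x^2 - x - 16
(3) = -4*h^4 - 32*h^3 + 28*h^2 + 488*h + 672
(4) = -k^3 - 3*k^2 - 3
(5) = -n^4 + 2*n^3 - 10*n - 6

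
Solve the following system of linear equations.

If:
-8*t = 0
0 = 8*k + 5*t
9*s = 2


Then:
k = 0
s = 2/9
t = 0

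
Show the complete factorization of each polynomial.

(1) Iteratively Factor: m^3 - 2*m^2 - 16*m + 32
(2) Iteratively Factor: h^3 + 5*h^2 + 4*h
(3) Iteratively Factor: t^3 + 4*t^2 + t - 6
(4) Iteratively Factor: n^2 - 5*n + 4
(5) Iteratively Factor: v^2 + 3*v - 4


(1) = (m - 2)*(m^2 - 16) = (m - 2)*(m + 4)*(m - 4)
(2) = (h + 4)*(h^2 + h) = (h + 1)*(h + 4)*(h)
(3) = (t + 3)*(t^2 + t - 2) = (t + 2)*(t + 3)*(t - 1)
(4) = (n - 4)*(n - 1)
(5) = (v + 4)*(v - 1)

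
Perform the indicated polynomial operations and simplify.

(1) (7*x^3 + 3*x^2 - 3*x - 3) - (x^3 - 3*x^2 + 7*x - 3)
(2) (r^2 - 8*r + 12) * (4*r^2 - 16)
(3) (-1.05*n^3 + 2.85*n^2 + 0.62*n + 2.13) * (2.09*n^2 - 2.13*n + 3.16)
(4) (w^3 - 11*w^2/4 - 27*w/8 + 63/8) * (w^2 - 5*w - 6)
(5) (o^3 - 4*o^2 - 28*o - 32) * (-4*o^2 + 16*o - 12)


(1) = 6*x^3 + 6*x^2 - 10*x
(2) = 4*r^4 - 32*r^3 + 32*r^2 + 128*r - 192
(3) = -2.1945*n^5 + 8.193*n^4 - 8.0927*n^3 + 12.1371*n^2 - 2.5777*n + 6.7308
(4) = w^5 - 31*w^4/4 + 35*w^3/8 + 165*w^2/4 - 153*w/8 - 189/4
(5) = -4*o^5 + 32*o^4 + 36*o^3 - 272*o^2 - 176*o + 384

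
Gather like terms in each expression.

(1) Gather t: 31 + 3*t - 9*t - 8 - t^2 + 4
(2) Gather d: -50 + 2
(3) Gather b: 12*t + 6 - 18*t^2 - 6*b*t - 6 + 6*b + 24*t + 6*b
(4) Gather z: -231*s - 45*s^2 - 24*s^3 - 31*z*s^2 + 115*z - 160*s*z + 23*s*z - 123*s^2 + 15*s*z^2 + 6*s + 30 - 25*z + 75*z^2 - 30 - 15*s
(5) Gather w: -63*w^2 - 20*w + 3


(1) = -t^2 - 6*t + 27
(2) = -48
(3) = b*(12 - 6*t) - 18*t^2 + 36*t
(4) = -24*s^3 - 168*s^2 - 240*s + z^2*(15*s + 75) + z*(-31*s^2 - 137*s + 90)
(5) = -63*w^2 - 20*w + 3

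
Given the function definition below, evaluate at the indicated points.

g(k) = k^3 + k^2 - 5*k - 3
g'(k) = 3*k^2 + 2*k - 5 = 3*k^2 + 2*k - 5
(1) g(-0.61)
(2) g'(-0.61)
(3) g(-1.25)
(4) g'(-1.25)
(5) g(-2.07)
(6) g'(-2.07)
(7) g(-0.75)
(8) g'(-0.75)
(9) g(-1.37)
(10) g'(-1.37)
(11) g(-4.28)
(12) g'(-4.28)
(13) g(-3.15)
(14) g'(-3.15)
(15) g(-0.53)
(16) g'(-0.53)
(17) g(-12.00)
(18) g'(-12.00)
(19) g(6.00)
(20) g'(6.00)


(1) = 0.20
(2) = -5.10
(3) = 2.86
(4) = -2.81
(5) = 2.77
(6) = 3.71
(7) = 0.89
(8) = -4.81
(9) = 3.16
(10) = -2.11
(11) = -41.68
(12) = 41.40
(13) = -8.58
(14) = 18.47
(15) = -0.22
(16) = -5.22
(17) = -1527.00
(18) = 403.00
(19) = 219.00
(20) = 115.00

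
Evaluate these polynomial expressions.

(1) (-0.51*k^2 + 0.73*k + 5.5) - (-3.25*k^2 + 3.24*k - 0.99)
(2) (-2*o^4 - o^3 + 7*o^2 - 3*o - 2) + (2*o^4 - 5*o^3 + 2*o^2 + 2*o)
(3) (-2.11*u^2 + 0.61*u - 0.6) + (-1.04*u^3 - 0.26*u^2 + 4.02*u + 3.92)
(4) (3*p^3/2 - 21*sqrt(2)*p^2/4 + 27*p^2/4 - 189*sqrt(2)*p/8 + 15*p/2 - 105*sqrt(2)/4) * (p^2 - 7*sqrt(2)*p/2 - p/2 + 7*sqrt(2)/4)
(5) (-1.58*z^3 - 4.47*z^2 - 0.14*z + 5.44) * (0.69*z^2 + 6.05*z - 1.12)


(1) = 2.74*k^2 - 2.51*k + 6.49
(2) = -6*o^3 + 9*o^2 - o - 2
(3) = -1.04*u^3 - 2.37*u^2 + 4.63*u + 3.32
(4) = 3*p^5/2 - 21*sqrt(2)*p^4/2 + 6*p^4 - 42*sqrt(2)*p^3 + 327*p^3/8 - 231*sqrt(2)*p^2/8 + 573*p^2/4 + 105*sqrt(2)*p/4 + 1617*p/16 - 735/8
(5) = -1.0902*z^5 - 12.6433*z^4 - 25.3705*z^3 + 7.913*z^2 + 33.0688*z - 6.0928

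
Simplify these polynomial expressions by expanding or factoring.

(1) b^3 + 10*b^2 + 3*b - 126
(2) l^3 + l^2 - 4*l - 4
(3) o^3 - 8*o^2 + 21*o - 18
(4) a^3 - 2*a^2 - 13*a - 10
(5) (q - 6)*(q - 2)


(1) = (b - 3)*(b + 6)*(b + 7)
(2) = (l - 2)*(l + 1)*(l + 2)
(3) = (o - 3)^2*(o - 2)
(4) = (a - 5)*(a + 1)*(a + 2)
(5) = q^2 - 8*q + 12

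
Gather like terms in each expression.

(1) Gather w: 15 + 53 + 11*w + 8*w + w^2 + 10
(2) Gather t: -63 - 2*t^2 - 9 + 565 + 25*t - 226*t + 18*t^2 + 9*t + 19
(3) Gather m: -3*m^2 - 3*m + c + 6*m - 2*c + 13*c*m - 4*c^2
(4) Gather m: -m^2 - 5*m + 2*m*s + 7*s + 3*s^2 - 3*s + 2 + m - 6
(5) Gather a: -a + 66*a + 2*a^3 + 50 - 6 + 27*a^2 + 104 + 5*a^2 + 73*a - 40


(1) = w^2 + 19*w + 78
(2) = 16*t^2 - 192*t + 512
(3) = -4*c^2 - c - 3*m^2 + m*(13*c + 3)
(4) = -m^2 + m*(2*s - 4) + 3*s^2 + 4*s - 4
(5) = 2*a^3 + 32*a^2 + 138*a + 108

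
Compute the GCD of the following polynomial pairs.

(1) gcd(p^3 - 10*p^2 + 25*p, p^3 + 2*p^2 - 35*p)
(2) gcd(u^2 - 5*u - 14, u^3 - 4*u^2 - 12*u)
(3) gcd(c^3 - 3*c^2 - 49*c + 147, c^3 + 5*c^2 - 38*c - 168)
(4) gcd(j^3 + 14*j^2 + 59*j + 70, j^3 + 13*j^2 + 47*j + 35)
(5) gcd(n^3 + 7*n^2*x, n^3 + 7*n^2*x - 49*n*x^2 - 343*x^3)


(1) = p^2 - 5*p
(2) = gcd((u - 7)*(u + 2), u*(u - 6)*(u + 2)) = u + 2
(3) = gcd((c - 7)*(c - 3)*(c + 7), (c - 6)*(c + 4)*(c + 7)) = c + 7
(4) = j^2 + 12*j + 35
(5) = n + 7*x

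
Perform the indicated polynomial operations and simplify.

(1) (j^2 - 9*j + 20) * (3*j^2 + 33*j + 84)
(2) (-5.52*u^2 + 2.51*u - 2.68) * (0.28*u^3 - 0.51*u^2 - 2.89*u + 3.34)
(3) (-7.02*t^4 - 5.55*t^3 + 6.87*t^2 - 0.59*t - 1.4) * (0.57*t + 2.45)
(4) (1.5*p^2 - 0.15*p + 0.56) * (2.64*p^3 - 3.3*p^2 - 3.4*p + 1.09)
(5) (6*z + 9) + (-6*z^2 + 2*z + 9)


(1) = 3*j^4 + 6*j^3 - 153*j^2 - 96*j + 1680
(2) = -1.5456*u^5 + 3.518*u^4 + 13.9223*u^3 - 24.3239*u^2 + 16.1286*u - 8.9512
(3) = -4.0014*t^5 - 20.3625*t^4 - 9.6816*t^3 + 16.4952*t^2 - 2.2435*t - 3.43
(4) = 3.96*p^5 - 5.346*p^4 - 3.1266*p^3 + 0.297*p^2 - 2.0675*p + 0.6104
(5) = -6*z^2 + 8*z + 18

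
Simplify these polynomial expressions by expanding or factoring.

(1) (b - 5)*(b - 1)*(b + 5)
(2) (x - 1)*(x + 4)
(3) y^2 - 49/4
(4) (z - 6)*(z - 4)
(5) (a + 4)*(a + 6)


(1) = b^3 - b^2 - 25*b + 25
(2) = x^2 + 3*x - 4
(3) = (y - 7/2)*(y + 7/2)
(4) = z^2 - 10*z + 24
(5) = a^2 + 10*a + 24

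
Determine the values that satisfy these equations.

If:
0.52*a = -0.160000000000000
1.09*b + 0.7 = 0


Then:
a = -0.31
b = -0.64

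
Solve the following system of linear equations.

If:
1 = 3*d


Then:
d = 1/3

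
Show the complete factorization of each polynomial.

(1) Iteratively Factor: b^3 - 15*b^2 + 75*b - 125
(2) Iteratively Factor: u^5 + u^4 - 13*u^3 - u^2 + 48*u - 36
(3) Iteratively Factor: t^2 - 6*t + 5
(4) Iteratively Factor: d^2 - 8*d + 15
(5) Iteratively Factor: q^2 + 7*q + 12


(1) = (b - 5)*(b^2 - 10*b + 25) = (b - 5)^2*(b - 5)
(2) = (u - 2)*(u^4 + 3*u^3 - 7*u^2 - 15*u + 18) = (u - 2)*(u - 1)*(u^3 + 4*u^2 - 3*u - 18) = (u - 2)*(u - 1)*(u + 3)*(u^2 + u - 6) = (u - 2)^2*(u - 1)*(u + 3)*(u + 3)
(3) = (t - 5)*(t - 1)
(4) = (d - 5)*(d - 3)
(5) = (q + 3)*(q + 4)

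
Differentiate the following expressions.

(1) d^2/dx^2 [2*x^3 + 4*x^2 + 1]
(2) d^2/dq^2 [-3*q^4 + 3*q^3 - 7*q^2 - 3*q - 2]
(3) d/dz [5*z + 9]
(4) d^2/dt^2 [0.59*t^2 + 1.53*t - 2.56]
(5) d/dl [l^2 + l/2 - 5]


(1) = 12*x + 8
(2) = -36*q^2 + 18*q - 14
(3) = 5
(4) = 1.18000000000000
(5) = 2*l + 1/2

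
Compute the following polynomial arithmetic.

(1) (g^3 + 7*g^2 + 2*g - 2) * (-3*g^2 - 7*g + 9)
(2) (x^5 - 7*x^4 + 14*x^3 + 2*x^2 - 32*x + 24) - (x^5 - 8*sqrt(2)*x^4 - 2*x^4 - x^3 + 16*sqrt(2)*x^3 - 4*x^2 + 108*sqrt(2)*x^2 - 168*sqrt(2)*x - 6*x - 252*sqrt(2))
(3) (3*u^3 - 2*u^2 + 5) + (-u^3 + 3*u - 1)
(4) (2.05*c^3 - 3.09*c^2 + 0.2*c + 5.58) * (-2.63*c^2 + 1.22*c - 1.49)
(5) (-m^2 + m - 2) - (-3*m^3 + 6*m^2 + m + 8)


(1) = -3*g^5 - 28*g^4 - 46*g^3 + 55*g^2 + 32*g - 18
(2) = -5*x^4 + 8*sqrt(2)*x^4 - 16*sqrt(2)*x^3 + 15*x^3 - 108*sqrt(2)*x^2 + 6*x^2 - 26*x + 168*sqrt(2)*x + 24 + 252*sqrt(2)
(3) = 2*u^3 - 2*u^2 + 3*u + 4
(4) = -5.3915*c^5 + 10.6277*c^4 - 7.3503*c^3 - 9.8273*c^2 + 6.5096*c - 8.3142
(5) = 3*m^3 - 7*m^2 - 10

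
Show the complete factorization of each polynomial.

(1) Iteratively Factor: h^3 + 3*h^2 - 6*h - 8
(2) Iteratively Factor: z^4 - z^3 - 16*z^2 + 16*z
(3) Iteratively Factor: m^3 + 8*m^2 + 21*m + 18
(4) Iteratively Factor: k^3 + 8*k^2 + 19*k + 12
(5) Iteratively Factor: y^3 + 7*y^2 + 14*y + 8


(1) = (h + 4)*(h^2 - h - 2) = (h + 1)*(h + 4)*(h - 2)
(2) = (z)*(z^3 - z^2 - 16*z + 16) = z*(z - 1)*(z^2 - 16) = z*(z - 4)*(z - 1)*(z + 4)
(3) = (m + 3)*(m^2 + 5*m + 6) = (m + 3)^2*(m + 2)
(4) = (k + 3)*(k^2 + 5*k + 4) = (k + 3)*(k + 4)*(k + 1)
(5) = (y + 2)*(y^2 + 5*y + 4) = (y + 2)*(y + 4)*(y + 1)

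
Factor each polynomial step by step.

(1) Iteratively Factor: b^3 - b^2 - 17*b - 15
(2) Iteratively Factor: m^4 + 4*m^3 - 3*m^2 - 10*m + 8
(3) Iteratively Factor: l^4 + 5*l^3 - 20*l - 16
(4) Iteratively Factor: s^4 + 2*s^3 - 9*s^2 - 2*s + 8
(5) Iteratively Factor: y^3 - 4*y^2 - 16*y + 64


(1) = (b - 5)*(b^2 + 4*b + 3) = (b - 5)*(b + 3)*(b + 1)
(2) = (m + 2)*(m^3 + 2*m^2 - 7*m + 4) = (m - 1)*(m + 2)*(m^2 + 3*m - 4) = (m - 1)^2*(m + 2)*(m + 4)
(3) = (l - 2)*(l^3 + 7*l^2 + 14*l + 8) = (l - 2)*(l + 2)*(l^2 + 5*l + 4) = (l - 2)*(l + 2)*(l + 4)*(l + 1)
(4) = (s - 2)*(s^3 + 4*s^2 - s - 4) = (s - 2)*(s + 1)*(s^2 + 3*s - 4) = (s - 2)*(s - 1)*(s + 1)*(s + 4)
(5) = (y - 4)*(y^2 - 16) = (y - 4)^2*(y + 4)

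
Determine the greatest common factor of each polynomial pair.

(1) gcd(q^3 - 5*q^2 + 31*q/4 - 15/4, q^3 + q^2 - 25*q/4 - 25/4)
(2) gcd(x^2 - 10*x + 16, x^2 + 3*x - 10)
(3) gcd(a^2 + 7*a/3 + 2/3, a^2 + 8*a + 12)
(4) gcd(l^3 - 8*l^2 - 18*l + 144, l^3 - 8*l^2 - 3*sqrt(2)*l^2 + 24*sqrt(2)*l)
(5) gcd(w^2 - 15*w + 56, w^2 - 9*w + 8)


(1) = gcd((q - 5/2)*(q - 3/2)*(q - 1), (q - 5/2)*(q + 1)*(q + 5/2)) = q - 5/2
(2) = x - 2
(3) = a + 2
(4) = l^2 + l*(-8 - 3*sqrt(2)) + 24*sqrt(2)
(5) = w - 8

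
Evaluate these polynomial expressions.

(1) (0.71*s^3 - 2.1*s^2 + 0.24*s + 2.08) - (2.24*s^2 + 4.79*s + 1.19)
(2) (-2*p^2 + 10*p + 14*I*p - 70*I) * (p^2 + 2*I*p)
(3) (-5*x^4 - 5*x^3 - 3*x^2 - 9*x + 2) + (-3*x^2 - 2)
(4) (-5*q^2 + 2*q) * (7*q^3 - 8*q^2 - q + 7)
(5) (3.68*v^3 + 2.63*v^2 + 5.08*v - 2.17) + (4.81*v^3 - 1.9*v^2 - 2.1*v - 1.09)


(1) = 0.71*s^3 - 4.34*s^2 - 4.55*s + 0.89
(2) = -2*p^4 + 10*p^3 + 10*I*p^3 - 28*p^2 - 50*I*p^2 + 140*p
(3) = -5*x^4 - 5*x^3 - 6*x^2 - 9*x
(4) = -35*q^5 + 54*q^4 - 11*q^3 - 37*q^2 + 14*q
(5) = 8.49*v^3 + 0.73*v^2 + 2.98*v - 3.26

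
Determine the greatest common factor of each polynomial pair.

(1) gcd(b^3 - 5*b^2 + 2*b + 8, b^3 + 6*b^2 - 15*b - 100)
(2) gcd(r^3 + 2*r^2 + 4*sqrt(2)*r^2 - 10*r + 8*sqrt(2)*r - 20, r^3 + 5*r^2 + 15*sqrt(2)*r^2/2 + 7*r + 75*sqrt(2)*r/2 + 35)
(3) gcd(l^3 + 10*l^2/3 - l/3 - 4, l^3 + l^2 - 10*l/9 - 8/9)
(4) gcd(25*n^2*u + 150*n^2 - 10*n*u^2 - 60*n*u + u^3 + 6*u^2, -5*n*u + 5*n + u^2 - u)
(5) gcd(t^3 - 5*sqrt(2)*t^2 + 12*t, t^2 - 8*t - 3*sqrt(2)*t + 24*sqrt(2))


(1) = gcd((b - 4)*(b - 2)*(b + 1), (b - 4)*(b + 5)^2) = b - 4
(2) = gcd((r + 2)*(r - sqrt(2))*(r + 5*sqrt(2)), (r + 5)*(r + sqrt(2)/2)*(r + 7*sqrt(2))) = 1
(3) = l^2 + l/3 - 4/3
(4) = -5*n + u
(5) = gcd(t*(t - 3*sqrt(2))*(t - 2*sqrt(2)), (t - 8)*(t - 3*sqrt(2))) = t - 3*sqrt(2)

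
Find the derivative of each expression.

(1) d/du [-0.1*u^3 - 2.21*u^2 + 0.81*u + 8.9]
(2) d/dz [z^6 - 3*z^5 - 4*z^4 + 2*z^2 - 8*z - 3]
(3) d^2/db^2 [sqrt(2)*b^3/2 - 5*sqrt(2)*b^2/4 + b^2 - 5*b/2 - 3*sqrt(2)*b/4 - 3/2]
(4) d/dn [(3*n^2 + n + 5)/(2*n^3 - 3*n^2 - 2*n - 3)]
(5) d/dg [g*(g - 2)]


(1) = -0.3*u^2 - 4.42*u + 0.81
(2) = 6*z^5 - 15*z^4 - 16*z^3 + 4*z - 8
(3) = 3*sqrt(2)*b - 5*sqrt(2)/2 + 2
(4) = (-6*n^4 - 4*n^3 - 33*n^2 + 12*n + 7)/(4*n^6 - 12*n^5 + n^4 + 22*n^2 + 12*n + 9)
(5) = 2*g - 2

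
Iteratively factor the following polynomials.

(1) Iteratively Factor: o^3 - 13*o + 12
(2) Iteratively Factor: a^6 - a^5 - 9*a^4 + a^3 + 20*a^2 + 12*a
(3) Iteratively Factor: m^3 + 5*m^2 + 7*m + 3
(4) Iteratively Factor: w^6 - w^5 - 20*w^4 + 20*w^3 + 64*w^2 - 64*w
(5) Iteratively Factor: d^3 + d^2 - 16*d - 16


(1) = (o - 1)*(o^2 + o - 12) = (o - 1)*(o + 4)*(o - 3)
(2) = (a - 3)*(a^5 + 2*a^4 - 3*a^3 - 8*a^2 - 4*a) = a*(a - 3)*(a^4 + 2*a^3 - 3*a^2 - 8*a - 4) = a*(a - 3)*(a + 2)*(a^3 - 3*a - 2) = a*(a - 3)*(a + 1)*(a + 2)*(a^2 - a - 2) = a*(a - 3)*(a - 2)*(a + 1)*(a + 2)*(a + 1)
(3) = (m + 1)*(m^2 + 4*m + 3) = (m + 1)^2*(m + 3)
(4) = (w + 4)*(w^5 - 5*w^4 + 20*w^2 - 16*w) = (w - 4)*(w + 4)*(w^4 - w^3 - 4*w^2 + 4*w) = (w - 4)*(w - 2)*(w + 4)*(w^3 + w^2 - 2*w) = (w - 4)*(w - 2)*(w - 1)*(w + 4)*(w^2 + 2*w) = (w - 4)*(w - 2)*(w - 1)*(w + 2)*(w + 4)*(w)
(5) = (d + 4)*(d^2 - 3*d - 4) = (d + 1)*(d + 4)*(d - 4)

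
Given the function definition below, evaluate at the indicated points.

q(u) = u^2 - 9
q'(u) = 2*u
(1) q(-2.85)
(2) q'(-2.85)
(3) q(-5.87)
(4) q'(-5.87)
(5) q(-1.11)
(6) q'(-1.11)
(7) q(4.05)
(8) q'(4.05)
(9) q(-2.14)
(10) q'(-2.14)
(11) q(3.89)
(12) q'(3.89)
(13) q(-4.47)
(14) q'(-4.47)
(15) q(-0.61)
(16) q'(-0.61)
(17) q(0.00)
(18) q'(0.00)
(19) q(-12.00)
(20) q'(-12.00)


(1) = -0.88
(2) = -5.70
(3) = 25.46
(4) = -11.74
(5) = -7.77
(6) = -2.22
(7) = 7.40
(8) = 8.10
(9) = -4.42
(10) = -4.28
(11) = 6.13
(12) = 7.78
(13) = 10.98
(14) = -8.94
(15) = -8.63
(16) = -1.22
(17) = -9.00
(18) = 0.00
(19) = 135.00
(20) = -24.00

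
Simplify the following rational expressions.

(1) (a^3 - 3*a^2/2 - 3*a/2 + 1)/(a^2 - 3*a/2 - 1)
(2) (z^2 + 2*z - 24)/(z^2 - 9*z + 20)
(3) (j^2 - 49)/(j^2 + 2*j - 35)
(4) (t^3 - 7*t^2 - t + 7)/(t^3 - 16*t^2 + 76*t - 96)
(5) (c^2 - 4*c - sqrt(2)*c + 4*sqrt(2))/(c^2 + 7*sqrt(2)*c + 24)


(1) = (2*a^2 + a - 1)/(2*a + 1)
(2) = (z + 6)/(z - 5)
(3) = (j - 7)/(j - 5)
(4) = (t^3 - 7*t^2 - t + 7)/(t^3 - 16*t^2 + 76*t - 96)
(5) = (c^2 + c*(-4 - sqrt(2)) + 4*sqrt(2))/(c^2 + 7*sqrt(2)*c + 24)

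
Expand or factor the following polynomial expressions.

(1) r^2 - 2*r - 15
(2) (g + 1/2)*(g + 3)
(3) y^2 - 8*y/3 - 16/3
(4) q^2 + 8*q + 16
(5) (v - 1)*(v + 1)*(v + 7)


(1) = (r - 5)*(r + 3)
(2) = g^2 + 7*g/2 + 3/2
(3) = (y - 4)*(y + 4/3)
(4) = (q + 4)^2
(5) = v^3 + 7*v^2 - v - 7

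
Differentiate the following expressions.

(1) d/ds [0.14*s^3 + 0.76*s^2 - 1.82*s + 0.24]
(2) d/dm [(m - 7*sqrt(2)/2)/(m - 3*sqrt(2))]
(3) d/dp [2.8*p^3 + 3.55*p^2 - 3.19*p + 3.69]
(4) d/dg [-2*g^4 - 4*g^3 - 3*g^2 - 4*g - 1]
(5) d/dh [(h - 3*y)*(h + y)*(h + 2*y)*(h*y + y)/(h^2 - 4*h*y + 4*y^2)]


(1) = 0.42*s^2 + 1.52*s - 1.82
(2) = sqrt(2)/(2*(m - 3*sqrt(2))^2)
(3) = 8.4*p^2 + 7.1*p - 3.19
(4) = -8*g^3 - 12*g^2 - 6*g - 4
(5) = y*(-2*h^4 + 8*h^3*y - h^3 + 6*h^2*y - 34*h*y^3 - 7*h*y^2 - 12*y^4 - 26*y^3)/(-h^3 + 6*h^2*y - 12*h*y^2 + 8*y^3)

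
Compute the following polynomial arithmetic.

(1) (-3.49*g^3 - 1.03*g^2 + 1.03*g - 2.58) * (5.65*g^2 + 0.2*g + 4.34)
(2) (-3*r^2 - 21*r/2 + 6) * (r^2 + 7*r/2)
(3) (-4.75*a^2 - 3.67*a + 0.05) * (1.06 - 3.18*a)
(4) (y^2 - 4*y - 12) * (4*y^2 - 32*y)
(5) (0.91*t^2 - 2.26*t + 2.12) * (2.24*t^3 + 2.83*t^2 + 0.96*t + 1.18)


(1) = -19.7185*g^5 - 6.5175*g^4 - 9.5331*g^3 - 18.8412*g^2 + 3.9542*g - 11.1972
(2) = -3*r^4 - 21*r^3 - 123*r^2/4 + 21*r
(3) = 15.105*a^3 + 6.6356*a^2 - 4.0492*a + 0.053
(4) = 4*y^4 - 48*y^3 + 80*y^2 + 384*y
(5) = 2.0384*t^5 - 2.4871*t^4 - 0.7734*t^3 + 4.9038*t^2 - 0.6316*t + 2.5016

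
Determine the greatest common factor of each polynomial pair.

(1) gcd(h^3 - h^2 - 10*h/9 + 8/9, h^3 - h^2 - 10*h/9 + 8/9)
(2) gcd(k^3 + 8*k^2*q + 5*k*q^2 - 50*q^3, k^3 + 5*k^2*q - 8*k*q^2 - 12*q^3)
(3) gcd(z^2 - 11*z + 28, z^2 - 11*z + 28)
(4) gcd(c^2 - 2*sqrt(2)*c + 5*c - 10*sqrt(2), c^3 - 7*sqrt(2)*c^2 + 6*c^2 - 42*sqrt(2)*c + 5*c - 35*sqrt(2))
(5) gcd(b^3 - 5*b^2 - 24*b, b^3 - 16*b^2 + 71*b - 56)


(1) = h^3 - h^2 - 10*h/9 + 8/9
(2) = gcd((k - 2*q)*(k + 5*q)^2, (k - 2*q)*(k + q)*(k + 6*q)) = -k + 2*q
(3) = z^2 - 11*z + 28
(4) = gcd((c + 5)*(c - 2*sqrt(2)), (c + 1)*(c + 5)*(c - 7*sqrt(2))) = c + 5
(5) = gcd(b*(b - 8)*(b + 3), (b - 8)*(b - 7)*(b - 1)) = b - 8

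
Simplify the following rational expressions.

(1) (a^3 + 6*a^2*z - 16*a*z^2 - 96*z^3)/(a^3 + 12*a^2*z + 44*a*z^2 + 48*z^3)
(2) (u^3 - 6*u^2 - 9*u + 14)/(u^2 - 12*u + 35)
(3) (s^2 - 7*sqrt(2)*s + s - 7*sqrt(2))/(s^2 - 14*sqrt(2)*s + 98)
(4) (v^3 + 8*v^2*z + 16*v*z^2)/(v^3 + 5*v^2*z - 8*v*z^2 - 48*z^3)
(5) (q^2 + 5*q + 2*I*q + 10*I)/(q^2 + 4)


(1) = (a - 4*z)/(a + 2*z)
(2) = (u^2 + u - 2)/(u - 5)
(3) = (s + 1)/(s - 7*sqrt(2))
(4) = -v/(-v + 3*z)
(5) = (q + 5)/(q - 2*I)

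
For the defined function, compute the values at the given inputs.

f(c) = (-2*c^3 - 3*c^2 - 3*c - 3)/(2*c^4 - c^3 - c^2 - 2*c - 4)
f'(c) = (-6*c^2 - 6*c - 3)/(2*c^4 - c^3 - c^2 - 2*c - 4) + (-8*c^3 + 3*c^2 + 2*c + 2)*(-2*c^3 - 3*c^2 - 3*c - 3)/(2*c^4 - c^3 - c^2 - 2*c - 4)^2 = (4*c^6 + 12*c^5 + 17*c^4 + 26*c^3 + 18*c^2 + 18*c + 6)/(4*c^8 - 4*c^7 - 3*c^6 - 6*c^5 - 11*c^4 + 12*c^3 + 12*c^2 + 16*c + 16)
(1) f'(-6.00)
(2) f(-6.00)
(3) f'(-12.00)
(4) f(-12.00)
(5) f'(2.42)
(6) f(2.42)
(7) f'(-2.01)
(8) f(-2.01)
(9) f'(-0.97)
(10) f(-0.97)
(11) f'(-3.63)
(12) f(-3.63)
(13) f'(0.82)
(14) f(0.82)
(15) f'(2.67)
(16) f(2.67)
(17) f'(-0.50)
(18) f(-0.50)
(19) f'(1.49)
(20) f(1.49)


(1) = 0.01
(2) = 0.12
(3) = 0.00
(4) = 0.07
(5) = 1.84
(6) = -1.41
(7) = -0.02
(8) = 0.19
(9) = -100.86
(10) = 3.42
(11) = 0.02
(12) = 0.17
(13) = 1.70
(14) = 1.44
(15) = 1.06
(16) = -1.07
(17) = -0.11
(18) = 0.67
(19) = 53.31
(20) = 7.83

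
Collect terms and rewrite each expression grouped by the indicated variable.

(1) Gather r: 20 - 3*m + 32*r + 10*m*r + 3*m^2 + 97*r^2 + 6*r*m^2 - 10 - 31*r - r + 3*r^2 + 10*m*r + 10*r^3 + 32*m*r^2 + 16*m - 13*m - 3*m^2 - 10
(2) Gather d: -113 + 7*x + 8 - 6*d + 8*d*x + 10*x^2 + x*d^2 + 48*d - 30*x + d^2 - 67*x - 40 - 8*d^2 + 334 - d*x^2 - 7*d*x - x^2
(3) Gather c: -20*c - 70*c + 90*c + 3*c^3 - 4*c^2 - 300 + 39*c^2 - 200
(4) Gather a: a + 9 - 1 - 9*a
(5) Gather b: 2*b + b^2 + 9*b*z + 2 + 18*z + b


(1) = 10*r^3 + r^2*(32*m + 100) + r*(6*m^2 + 20*m)
(2) = d^2*(x - 7) + d*(-x^2 + x + 42) + 9*x^2 - 90*x + 189
(3) = 3*c^3 + 35*c^2 - 500
(4) = 8 - 8*a
(5) = b^2 + b*(9*z + 3) + 18*z + 2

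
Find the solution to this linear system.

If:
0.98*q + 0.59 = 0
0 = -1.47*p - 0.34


Then:
p = -0.23
q = -0.60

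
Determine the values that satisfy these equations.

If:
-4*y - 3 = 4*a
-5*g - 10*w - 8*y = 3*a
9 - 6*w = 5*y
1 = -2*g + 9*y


Then:
a = -99/460
g = -1337/460
w = 179/92
y = -123/230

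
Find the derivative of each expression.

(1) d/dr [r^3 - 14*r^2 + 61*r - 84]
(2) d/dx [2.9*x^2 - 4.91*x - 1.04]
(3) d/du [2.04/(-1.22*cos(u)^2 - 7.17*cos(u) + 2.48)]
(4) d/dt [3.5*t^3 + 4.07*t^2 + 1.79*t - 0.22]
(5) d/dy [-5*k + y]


(1) = 3*r^2 - 28*r + 61
(2) = 5.8*x - 4.91
(3) = -(4.9776*cos(u) + 14.6268)*sin(u)/(1.22*cos(u)^2 + 7.17*cos(u) - 2.48)^2
(4) = 10.5*t^2 + 8.14*t + 1.79
(5) = 1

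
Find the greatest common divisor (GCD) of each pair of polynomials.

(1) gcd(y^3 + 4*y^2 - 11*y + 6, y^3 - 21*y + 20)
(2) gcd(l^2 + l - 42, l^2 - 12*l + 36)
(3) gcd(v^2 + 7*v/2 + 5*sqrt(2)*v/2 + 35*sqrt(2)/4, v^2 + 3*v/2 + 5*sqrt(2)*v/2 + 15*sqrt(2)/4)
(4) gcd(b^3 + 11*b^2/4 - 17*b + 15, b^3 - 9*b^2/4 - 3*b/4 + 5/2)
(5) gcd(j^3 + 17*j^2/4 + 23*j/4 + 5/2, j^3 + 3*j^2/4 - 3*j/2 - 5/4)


(1) = gcd((y - 1)^2*(y + 6), (y - 4)*(y - 1)*(y + 5)) = y - 1
(2) = l - 6
(3) = v + 5*sqrt(2)/2
(4) = gcd((b - 2)*(b - 5/4)*(b + 6), (b - 2)*(b - 5/4)*(b + 1)) = b^2 - 13*b/4 + 5/2
(5) = gcd((j + 1)*(j + 5/4)*(j + 2), (j - 5/4)*(j + 1)^2) = j + 1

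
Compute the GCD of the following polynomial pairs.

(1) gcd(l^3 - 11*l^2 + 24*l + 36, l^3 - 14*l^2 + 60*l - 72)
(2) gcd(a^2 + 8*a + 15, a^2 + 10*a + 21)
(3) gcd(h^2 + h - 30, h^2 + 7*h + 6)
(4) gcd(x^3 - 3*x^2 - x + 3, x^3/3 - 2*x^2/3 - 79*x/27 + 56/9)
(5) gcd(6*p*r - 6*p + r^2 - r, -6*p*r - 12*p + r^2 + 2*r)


(1) = l^2 - 12*l + 36
(2) = a + 3
(3) = gcd((h - 5)*(h + 6), (h + 1)*(h + 6)) = h + 6
(4) = 1
(5) = gcd((6*p + r)*(r - 1), (-6*p + r)*(r + 2)) = 1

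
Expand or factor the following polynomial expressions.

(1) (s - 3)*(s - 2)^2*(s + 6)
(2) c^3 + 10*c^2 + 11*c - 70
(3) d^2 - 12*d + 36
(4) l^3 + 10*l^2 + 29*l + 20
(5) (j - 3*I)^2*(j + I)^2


(1) = s^4 - s^3 - 26*s^2 + 84*s - 72
(2) = (c - 2)*(c + 5)*(c + 7)
(3) = (d - 6)^2
(4) = (l + 1)*(l + 4)*(l + 5)
(5) = j^4 - 4*I*j^3 + 2*j^2 - 12*I*j + 9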